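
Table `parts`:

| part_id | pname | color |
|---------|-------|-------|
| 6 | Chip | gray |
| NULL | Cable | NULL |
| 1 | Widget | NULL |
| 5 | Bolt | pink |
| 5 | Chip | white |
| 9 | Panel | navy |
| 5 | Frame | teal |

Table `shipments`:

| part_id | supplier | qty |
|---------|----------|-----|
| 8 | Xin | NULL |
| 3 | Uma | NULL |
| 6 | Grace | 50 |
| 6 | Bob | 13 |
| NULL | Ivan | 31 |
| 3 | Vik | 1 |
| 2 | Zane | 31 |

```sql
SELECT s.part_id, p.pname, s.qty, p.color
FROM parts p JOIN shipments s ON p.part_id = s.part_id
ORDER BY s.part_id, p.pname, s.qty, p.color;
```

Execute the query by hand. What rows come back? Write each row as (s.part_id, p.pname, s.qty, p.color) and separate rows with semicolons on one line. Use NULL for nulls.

(6, Chip, 13, gray); (6, Chip, 50, gray)

INNER JOIN keeps only pairs where the ON condition holds.
Matching on p.part_id = s.part_id. A NULL in a compared column never satisfies the condition.
Matched pairs: 2.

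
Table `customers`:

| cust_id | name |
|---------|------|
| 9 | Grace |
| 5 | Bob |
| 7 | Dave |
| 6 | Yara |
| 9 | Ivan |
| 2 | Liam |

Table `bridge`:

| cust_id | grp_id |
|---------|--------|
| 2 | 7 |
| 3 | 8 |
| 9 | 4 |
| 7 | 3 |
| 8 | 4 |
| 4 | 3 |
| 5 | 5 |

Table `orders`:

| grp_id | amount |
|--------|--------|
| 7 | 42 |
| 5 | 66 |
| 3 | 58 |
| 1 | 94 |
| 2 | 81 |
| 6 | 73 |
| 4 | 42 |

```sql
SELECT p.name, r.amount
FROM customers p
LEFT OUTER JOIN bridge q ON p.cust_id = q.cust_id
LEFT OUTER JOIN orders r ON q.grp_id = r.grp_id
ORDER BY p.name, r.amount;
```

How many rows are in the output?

Joins associate left-to-right: customers LEFT JOIN bridge on cust_id gives 6 intermediate row(s).
Then LEFT JOIN `orders r` on grp_id: each of those 6 rows is kept; rows whose q.grp_id has no match in r get NULL for r's columns.
Result: 6 row(s).

6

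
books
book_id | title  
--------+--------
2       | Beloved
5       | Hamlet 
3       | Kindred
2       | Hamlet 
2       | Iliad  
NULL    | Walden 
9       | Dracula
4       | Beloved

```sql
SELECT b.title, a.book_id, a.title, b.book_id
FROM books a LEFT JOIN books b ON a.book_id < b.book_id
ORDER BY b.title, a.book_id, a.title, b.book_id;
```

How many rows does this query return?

LEFT JOIN keeps every row from `books a`; unmatched rows get NULL for `books b`'s columns.
Matching on a.book_id < b.book_id. A NULL in a compared column never satisfies the condition.
Matched pairs: 18; unmatched a rows kept: 2.
Total: 18 matched + 2 padded = 20 rows.

20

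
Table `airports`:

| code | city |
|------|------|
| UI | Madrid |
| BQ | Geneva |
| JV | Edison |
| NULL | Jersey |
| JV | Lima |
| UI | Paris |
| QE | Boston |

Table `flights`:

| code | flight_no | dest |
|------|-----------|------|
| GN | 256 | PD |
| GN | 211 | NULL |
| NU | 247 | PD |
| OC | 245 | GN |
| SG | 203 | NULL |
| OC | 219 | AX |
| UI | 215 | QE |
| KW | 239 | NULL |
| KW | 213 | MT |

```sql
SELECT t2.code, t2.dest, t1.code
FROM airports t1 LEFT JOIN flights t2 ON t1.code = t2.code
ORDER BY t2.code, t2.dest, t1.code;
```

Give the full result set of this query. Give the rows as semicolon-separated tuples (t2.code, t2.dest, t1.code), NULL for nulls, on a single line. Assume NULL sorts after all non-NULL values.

(UI, QE, UI); (UI, QE, UI); (NULL, NULL, BQ); (NULL, NULL, JV); (NULL, NULL, JV); (NULL, NULL, QE); (NULL, NULL, NULL)

LEFT JOIN keeps every row from `airports`; unmatched rows get NULL for `flights`'s columns.
Matching on t1.code = t2.code. A NULL in a compared column never satisfies the condition.
Matched pairs: 2; unmatched t1 rows kept: 5.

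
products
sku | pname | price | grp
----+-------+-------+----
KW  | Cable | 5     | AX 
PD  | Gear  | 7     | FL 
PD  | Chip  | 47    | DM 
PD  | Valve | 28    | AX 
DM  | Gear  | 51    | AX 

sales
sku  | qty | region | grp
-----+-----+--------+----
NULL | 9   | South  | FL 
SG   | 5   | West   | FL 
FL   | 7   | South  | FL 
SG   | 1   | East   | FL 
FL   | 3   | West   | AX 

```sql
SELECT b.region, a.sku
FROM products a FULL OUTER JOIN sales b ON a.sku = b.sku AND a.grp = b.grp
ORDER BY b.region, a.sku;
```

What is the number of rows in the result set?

10

FULL OUTER JOIN keeps every row from both sides; unmatched rows get NULL for the other side's columns.
Matching on a.sku = b.sku AND a.grp = b.grp. A NULL in a compared column never satisfies the condition.
- a (sku=KW, grp=AX) has no partner → padded with NULL.
- a (sku=PD, grp=FL) has no partner → padded with NULL.
- a (sku=PD, grp=DM) has no partner → padded with NULL.
- a (sku=PD, grp=AX) has no partner → padded with NULL.
- a (sku=DM, grp=AX) has no partner → padded with NULL.
- plus 5 unmatched b row(s), each kept with NULL a columns.
Total: 0 matched + 10 padded = 10 rows.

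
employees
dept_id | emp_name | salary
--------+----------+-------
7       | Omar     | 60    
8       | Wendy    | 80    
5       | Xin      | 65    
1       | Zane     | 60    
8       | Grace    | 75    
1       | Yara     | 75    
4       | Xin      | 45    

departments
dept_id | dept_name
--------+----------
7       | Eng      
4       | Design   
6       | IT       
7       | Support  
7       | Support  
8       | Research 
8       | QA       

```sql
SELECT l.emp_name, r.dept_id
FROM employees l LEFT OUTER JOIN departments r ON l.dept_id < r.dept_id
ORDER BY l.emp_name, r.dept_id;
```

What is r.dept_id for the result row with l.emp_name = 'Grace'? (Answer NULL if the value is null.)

NULL

LEFT JOIN keeps every row from `employees`; unmatched rows get NULL for `departments`'s columns.
Matching on l.dept_id < r.dept_id.
- l[0] dept_id=7 → 2 match(es) in r → 2 row(s).
- l[1] dept_id=8 → no match; kept with NULLs on the r side.
- l[2] dept_id=5 → 6 match(es) in r → 6 row(s).
- l[3] dept_id=1 → 7 match(es) in r → 7 row(s).
- l[4] dept_id=8 → no match; kept with NULLs on the r side.
- l[5] dept_id=1 → 7 match(es) in r → 7 row(s).
- l[6] dept_id=4 → 6 match(es) in r → 6 row(s).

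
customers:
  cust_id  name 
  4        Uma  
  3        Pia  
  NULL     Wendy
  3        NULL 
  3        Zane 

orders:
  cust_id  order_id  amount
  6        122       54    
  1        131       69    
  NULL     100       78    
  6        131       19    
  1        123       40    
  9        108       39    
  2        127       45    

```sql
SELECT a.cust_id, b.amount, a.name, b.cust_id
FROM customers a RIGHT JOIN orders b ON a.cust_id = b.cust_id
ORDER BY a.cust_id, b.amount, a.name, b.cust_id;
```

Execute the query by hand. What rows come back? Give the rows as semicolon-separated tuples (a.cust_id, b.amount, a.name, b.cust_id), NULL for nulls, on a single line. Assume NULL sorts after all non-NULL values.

(NULL, 19, NULL, 6); (NULL, 39, NULL, 9); (NULL, 40, NULL, 1); (NULL, 45, NULL, 2); (NULL, 54, NULL, 6); (NULL, 69, NULL, 1); (NULL, 78, NULL, NULL)

RIGHT JOIN keeps every row from `orders`; unmatched rows get NULL for `customers`'s columns.
Matching on a.cust_id = b.cust_id. A NULL in a compared column never satisfies the condition.
- a row (cust_id=4): no match.
- a row (cust_id=3): no match.
- a row (cust_id=NULL): no match.
- a row (cust_id=3): no match.
- a row (cust_id=3): no match.
- plus 7 unmatched b row(s), each kept with NULL a columns.
After projecting and ordering:
a.cust_id | b.amount | a.name | b.cust_id
NULL | 19 | NULL | 6
NULL | 39 | NULL | 9
NULL | 40 | NULL | 1
NULL | 45 | NULL | 2
NULL | 54 | NULL | 6
NULL | 69 | NULL | 1
NULL | 78 | NULL | NULL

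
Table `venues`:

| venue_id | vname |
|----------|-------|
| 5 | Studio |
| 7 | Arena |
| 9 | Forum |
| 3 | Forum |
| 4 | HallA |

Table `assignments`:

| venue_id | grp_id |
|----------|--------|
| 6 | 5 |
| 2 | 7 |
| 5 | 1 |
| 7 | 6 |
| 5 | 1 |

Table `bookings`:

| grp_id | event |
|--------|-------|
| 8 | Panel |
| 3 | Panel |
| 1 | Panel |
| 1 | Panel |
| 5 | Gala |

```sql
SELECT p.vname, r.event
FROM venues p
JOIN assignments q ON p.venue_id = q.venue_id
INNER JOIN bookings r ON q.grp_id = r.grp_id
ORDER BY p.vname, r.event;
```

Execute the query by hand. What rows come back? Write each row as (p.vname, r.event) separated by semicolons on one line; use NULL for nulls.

(Studio, Panel); (Studio, Panel); (Studio, Panel); (Studio, Panel)

Step 1 — p INNER JOIN q on venue_id → 3 row(s).
Then INNER JOIN `bookings r` on grp_id: keep only rows whose q.grp_id appears in r.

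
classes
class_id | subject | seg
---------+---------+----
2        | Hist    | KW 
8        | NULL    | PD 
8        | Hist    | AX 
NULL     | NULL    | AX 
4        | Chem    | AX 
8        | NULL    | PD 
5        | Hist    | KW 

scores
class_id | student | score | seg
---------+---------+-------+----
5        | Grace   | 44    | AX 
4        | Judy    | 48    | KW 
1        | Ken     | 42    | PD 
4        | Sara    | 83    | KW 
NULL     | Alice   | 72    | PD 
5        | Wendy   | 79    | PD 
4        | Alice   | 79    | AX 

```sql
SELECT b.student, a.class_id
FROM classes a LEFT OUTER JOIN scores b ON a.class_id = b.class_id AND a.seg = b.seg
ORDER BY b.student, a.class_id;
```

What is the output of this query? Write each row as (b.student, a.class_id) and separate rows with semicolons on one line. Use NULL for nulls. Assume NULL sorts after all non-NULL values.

LEFT JOIN keeps every row from `classes`; unmatched rows get NULL for `scores`'s columns.
Matching on a.class_id = b.class_id AND a.seg = b.seg. A NULL in a compared column never satisfies the condition.
- a (class_id=2, seg=KW) has no partner → padded with NULL.
- a (class_id=8, seg=PD) has no partner → padded with NULL.
- a (class_id=8, seg=AX) has no partner → padded with NULL.
- a (class_id=NULL, seg=AX) has no partner → padded with NULL.
- a (class_id=4, seg=AX) pairs with 1 row(s) of b.
- a (class_id=8, seg=PD) has no partner → padded with NULL.
- a (class_id=5, seg=KW) has no partner → padded with NULL.
After projecting and ordering:
b.student | a.class_id
Alice | 4
NULL | 2
NULL | 5
NULL | 8
NULL | 8
NULL | 8
NULL | NULL

(Alice, 4); (NULL, 2); (NULL, 5); (NULL, 8); (NULL, 8); (NULL, 8); (NULL, NULL)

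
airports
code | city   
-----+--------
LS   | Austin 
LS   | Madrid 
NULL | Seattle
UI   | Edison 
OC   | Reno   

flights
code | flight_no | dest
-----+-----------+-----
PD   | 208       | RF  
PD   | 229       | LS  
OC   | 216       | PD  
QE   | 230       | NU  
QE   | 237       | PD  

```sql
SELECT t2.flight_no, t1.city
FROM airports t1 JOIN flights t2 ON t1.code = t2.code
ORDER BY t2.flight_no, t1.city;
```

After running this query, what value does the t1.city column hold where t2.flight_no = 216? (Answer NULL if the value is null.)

Reno

INNER JOIN keeps only pairs where the ON condition holds.
Matching on t1.code = t2.code. A NULL in a compared column never satisfies the condition.
- t1 (code=LS) has no partner → excluded.
- t1 (code=LS) has no partner → excluded.
- t1 (code=NULL) has no partner → excluded.
- t1 (code=UI) has no partner → excluded.
- t1 (code=OC) pairs with 1 row(s) of t2.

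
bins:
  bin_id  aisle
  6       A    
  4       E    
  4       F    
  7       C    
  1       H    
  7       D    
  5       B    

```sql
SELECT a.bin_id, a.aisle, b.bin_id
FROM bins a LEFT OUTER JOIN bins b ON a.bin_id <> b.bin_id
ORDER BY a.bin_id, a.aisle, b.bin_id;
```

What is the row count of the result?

38

LEFT JOIN keeps every row from `bins a`; unmatched rows get NULL for `bins b`'s columns.
Matching on a.bin_id <> b.bin_id.
- a[0] bin_id=6 → 6 match(es) in b → 6 row(s).
- a[1] bin_id=4 → 5 match(es) in b → 5 row(s).
- a[2] bin_id=4 → 5 match(es) in b → 5 row(s).
- a[3] bin_id=7 → 5 match(es) in b → 5 row(s).
- a[4] bin_id=1 → 6 match(es) in b → 6 row(s).
- a[5] bin_id=7 → 5 match(es) in b → 5 row(s).
- a[6] bin_id=5 → 6 match(es) in b → 6 row(s).
Total: 38 rows.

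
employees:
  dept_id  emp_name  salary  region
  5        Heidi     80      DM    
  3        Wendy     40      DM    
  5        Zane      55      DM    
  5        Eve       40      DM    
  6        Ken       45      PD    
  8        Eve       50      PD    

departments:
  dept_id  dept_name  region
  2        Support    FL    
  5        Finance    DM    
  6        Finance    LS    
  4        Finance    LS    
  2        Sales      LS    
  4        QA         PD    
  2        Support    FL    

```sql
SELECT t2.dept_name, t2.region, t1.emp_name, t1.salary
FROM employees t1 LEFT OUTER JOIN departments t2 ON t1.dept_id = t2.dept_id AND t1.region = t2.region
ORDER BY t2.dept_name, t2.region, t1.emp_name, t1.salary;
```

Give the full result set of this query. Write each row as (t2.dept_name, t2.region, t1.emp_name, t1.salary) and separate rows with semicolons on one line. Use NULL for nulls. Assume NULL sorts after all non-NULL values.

(Finance, DM, Eve, 40); (Finance, DM, Heidi, 80); (Finance, DM, Zane, 55); (NULL, NULL, Eve, 50); (NULL, NULL, Ken, 45); (NULL, NULL, Wendy, 40)

LEFT JOIN keeps every row from `employees`; unmatched rows get NULL for `departments`'s columns.
Matching on t1.dept_id = t2.dept_id AND t1.region = t2.region.
Matched pairs: 3; unmatched t1 rows kept: 3.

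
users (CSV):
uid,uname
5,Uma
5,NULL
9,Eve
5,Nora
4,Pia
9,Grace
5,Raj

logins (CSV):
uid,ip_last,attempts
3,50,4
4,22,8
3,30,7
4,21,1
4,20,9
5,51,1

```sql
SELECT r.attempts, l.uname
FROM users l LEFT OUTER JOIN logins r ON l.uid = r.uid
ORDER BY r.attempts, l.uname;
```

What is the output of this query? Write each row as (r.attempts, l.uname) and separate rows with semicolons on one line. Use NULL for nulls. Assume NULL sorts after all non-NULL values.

(1, Nora); (1, Pia); (1, Raj); (1, Uma); (1, NULL); (8, Pia); (9, Pia); (NULL, Eve); (NULL, Grace)

LEFT JOIN keeps every row from `users`; unmatched rows get NULL for `logins`'s columns.
Matching on l.uid = r.uid.
- l row (uid=5): matches 1 r row(s) → 1 output row(s).
- l row (uid=5): matches 1 r row(s) → 1 output row(s).
- l row (uid=9): no match → kept, r columns NULL.
- l row (uid=5): matches 1 r row(s) → 1 output row(s).
- l row (uid=4): matches 3 r row(s) → 3 output row(s).
- l row (uid=9): no match → kept, r columns NULL.
- l row (uid=5): matches 1 r row(s) → 1 output row(s).
After projecting and ordering:
r.attempts | l.uname
1 | Nora
1 | Pia
1 | Raj
1 | Uma
1 | NULL
8 | Pia
9 | Pia
NULL | Eve
NULL | Grace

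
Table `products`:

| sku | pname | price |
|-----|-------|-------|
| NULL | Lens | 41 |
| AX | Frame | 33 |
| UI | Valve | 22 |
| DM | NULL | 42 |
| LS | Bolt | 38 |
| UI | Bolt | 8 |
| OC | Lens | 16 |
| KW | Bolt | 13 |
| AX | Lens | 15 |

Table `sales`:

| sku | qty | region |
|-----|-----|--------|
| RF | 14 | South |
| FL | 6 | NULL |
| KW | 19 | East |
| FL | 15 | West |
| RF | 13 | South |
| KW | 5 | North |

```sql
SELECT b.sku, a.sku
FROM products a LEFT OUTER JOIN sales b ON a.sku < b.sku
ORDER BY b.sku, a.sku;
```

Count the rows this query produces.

27

LEFT JOIN keeps every row from `products`; unmatched rows get NULL for `sales`'s columns.
Matching on a.sku < b.sku. A NULL in a compared column never satisfies the condition.
- a (sku=NULL) has no partner → padded with NULL.
- a (sku=AX) pairs with 6 row(s) of b.
- a (sku=UI) has no partner → padded with NULL.
- a (sku=DM) pairs with 6 row(s) of b.
- a (sku=LS) pairs with 2 row(s) of b.
- a (sku=UI) has no partner → padded with NULL.
- a (sku=OC) pairs with 2 row(s) of b.
- a (sku=KW) pairs with 2 row(s) of b.
- a (sku=AX) pairs with 6 row(s) of b.
Total: 24 matched + 3 padded = 27 rows.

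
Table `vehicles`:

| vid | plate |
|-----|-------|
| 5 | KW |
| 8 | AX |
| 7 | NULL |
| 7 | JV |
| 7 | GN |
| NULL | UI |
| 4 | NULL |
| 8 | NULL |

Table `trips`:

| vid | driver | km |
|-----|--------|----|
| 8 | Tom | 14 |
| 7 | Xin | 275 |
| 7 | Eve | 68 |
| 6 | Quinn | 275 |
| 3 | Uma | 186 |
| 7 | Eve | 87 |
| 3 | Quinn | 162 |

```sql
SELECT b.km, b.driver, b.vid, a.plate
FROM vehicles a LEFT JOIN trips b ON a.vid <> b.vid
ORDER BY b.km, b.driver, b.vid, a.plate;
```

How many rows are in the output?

LEFT JOIN keeps every row from `vehicles`; unmatched rows get NULL for `trips`'s columns.
Matching on a.vid <> b.vid. A NULL in a compared column never satisfies the condition.
- vid=5: 7 matching b row(s), so 7 row(s) emitted.
- vid=8: 6 matching b row(s), so 6 row(s) emitted.
- vid=7: 4 matching b row(s), so 4 row(s) emitted.
- vid=7: 4 matching b row(s), so 4 row(s) emitted.
- vid=7: 4 matching b row(s), so 4 row(s) emitted.
- vid=NULL: no b row matches, row kept with b columns NULL.
- vid=4: 7 matching b row(s), so 7 row(s) emitted.
- vid=8: 6 matching b row(s), so 6 row(s) emitted.
Total: 38 matched + 1 padded = 39 rows.

39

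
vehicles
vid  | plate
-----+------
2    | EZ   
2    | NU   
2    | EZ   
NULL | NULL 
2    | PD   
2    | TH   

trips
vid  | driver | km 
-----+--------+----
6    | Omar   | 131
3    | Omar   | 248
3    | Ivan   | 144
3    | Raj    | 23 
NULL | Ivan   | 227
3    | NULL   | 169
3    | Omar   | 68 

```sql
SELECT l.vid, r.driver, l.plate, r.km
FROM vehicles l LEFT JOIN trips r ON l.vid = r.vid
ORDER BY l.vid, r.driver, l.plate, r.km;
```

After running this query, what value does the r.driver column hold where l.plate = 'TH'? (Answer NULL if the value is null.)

LEFT JOIN keeps every row from `vehicles`; unmatched rows get NULL for `trips`'s columns.
Matching on l.vid = r.vid. A NULL in a compared column never satisfies the condition.
- vid=2: no r row matches, row kept with r columns NULL.
- vid=2: no r row matches, row kept with r columns NULL.
- vid=2: no r row matches, row kept with r columns NULL.
- vid=NULL: no r row matches, row kept with r columns NULL.
- vid=2: no r row matches, row kept with r columns NULL.
- vid=2: no r row matches, row kept with r columns NULL.

NULL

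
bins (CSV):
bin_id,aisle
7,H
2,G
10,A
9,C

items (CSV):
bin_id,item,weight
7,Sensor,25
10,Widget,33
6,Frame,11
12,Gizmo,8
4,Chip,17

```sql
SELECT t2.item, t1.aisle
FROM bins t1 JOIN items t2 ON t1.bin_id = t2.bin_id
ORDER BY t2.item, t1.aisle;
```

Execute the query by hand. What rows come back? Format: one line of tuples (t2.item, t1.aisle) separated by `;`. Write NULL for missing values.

(Sensor, H); (Widget, A)

INNER JOIN keeps only pairs where the ON condition holds.
Matching on t1.bin_id = t2.bin_id.
- bin_id=7: 1 matching t2 row(s), so 1 row(s) emitted.
- bin_id=2: no matching t2 row, dropped.
- bin_id=10: 1 matching t2 row(s), so 1 row(s) emitted.
- bin_id=9: no matching t2 row, dropped.
After projecting and ordering:
t2.item | t1.aisle
Sensor | H
Widget | A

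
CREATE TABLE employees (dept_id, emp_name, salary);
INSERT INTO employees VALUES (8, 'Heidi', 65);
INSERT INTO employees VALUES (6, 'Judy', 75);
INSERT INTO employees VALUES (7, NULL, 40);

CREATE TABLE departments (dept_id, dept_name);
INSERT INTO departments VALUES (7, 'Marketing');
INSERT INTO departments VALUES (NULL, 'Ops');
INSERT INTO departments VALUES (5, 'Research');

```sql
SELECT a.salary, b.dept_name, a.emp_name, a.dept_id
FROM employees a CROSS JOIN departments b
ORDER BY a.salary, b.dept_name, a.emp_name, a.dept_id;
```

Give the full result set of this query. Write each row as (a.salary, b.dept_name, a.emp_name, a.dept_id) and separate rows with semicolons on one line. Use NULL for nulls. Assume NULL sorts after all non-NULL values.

CROSS JOIN pairs every row of `employees` with every row of `departments`: 3 × 3 = 9 rows.
After projecting and ordering:
a.salary | b.dept_name | a.emp_name | a.dept_id
40 | Marketing | NULL | 7
40 | Ops | NULL | 7
40 | Research | NULL | 7
65 | Marketing | Heidi | 8
65 | Ops | Heidi | 8
65 | Research | Heidi | 8
75 | Marketing | Judy | 6
75 | Ops | Judy | 6
75 | Research | Judy | 6

(40, Marketing, NULL, 7); (40, Ops, NULL, 7); (40, Research, NULL, 7); (65, Marketing, Heidi, 8); (65, Ops, Heidi, 8); (65, Research, Heidi, 8); (75, Marketing, Judy, 6); (75, Ops, Judy, 6); (75, Research, Judy, 6)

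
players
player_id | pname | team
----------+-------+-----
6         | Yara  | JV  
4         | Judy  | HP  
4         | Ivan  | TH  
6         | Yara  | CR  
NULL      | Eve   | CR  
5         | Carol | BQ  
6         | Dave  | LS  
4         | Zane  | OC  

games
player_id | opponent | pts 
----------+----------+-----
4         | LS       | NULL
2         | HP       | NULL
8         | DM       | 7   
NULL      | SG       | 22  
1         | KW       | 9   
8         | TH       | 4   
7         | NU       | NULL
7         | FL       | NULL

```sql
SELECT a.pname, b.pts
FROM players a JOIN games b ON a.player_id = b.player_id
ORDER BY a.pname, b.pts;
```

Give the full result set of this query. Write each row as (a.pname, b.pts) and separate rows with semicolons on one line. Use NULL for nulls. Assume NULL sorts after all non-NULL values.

INNER JOIN keeps only pairs where the ON condition holds.
Matching on a.player_id = b.player_id. A NULL in a compared column never satisfies the condition.
- a row (player_id=6): no match → dropped.
- a row (player_id=4): matches 1 b row(s) → 1 output row(s).
- a row (player_id=4): matches 1 b row(s) → 1 output row(s).
- a row (player_id=6): no match → dropped.
- a row (player_id=NULL): no match → dropped.
- a row (player_id=5): no match → dropped.
- a row (player_id=6): no match → dropped.
- a row (player_id=4): matches 1 b row(s) → 1 output row(s).
After projecting and ordering:
a.pname | b.pts
Ivan | NULL
Judy | NULL
Zane | NULL

(Ivan, NULL); (Judy, NULL); (Zane, NULL)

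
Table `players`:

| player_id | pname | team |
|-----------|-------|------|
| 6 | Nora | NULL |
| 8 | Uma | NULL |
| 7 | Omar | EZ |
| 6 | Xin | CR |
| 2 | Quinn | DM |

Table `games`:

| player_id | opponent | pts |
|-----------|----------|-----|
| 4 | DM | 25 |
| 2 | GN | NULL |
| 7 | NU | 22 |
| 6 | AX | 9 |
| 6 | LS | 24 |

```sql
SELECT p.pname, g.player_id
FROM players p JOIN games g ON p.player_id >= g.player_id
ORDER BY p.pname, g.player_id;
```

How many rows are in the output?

INNER JOIN keeps only pairs where the ON condition holds.
Matching on p.player_id >= g.player_id.
- p row (player_id=6): matches 4 g row(s) → 4 output row(s).
- p row (player_id=8): matches 5 g row(s) → 5 output row(s).
- p row (player_id=7): matches 5 g row(s) → 5 output row(s).
- p row (player_id=6): matches 4 g row(s) → 4 output row(s).
- p row (player_id=2): matches 1 g row(s) → 1 output row(s).
Total: 19 rows.

19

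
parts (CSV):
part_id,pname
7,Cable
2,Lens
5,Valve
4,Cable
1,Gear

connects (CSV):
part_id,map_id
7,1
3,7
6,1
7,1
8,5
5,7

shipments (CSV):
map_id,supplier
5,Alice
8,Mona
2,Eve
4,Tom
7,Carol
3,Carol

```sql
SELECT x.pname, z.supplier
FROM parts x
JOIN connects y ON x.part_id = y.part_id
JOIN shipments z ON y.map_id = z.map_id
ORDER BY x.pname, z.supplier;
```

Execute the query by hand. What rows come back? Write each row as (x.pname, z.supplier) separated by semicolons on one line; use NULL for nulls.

(Valve, Carol)

Step 1 — x INNER JOIN y on part_id → 3 row(s).
Then INNER JOIN `shipments z` on map_id: keep only rows whose y.map_id appears in z.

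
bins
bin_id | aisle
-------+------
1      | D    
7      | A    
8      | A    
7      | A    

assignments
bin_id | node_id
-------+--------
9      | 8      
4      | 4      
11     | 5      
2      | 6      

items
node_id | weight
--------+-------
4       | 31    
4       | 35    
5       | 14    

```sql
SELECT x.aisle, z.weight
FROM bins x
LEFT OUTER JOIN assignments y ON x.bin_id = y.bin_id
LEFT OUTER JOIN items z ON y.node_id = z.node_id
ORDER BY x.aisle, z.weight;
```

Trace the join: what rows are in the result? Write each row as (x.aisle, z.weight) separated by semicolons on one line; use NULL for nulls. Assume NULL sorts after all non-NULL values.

Evaluate left to right. First `bins x LEFT JOIN assignments y` on bin_id: 4 row(s).
Then LEFT JOIN `items z` on node_id: each of those 4 rows is kept; rows whose y.node_id has no match in z get NULL for z's columns.

(A, NULL); (A, NULL); (A, NULL); (D, NULL)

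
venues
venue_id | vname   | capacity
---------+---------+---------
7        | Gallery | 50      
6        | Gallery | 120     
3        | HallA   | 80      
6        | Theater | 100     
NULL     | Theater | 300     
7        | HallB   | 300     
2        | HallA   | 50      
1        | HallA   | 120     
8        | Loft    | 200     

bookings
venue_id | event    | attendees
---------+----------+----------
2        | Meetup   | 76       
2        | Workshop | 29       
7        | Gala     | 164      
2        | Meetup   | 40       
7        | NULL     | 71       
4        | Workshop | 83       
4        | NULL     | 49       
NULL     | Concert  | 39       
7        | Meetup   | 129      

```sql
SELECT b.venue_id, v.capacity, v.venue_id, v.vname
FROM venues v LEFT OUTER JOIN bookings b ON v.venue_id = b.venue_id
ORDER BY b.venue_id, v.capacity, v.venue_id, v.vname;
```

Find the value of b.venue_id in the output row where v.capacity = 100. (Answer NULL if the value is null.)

NULL

LEFT JOIN keeps every row from `venues`; unmatched rows get NULL for `bookings`'s columns.
Matching on v.venue_id = b.venue_id. A NULL in a compared column never satisfies the condition.
- venue_id=7: 3 matching b row(s), so 3 row(s) emitted.
- venue_id=6: no b row matches, row kept with b columns NULL.
- venue_id=3: no b row matches, row kept with b columns NULL.
- venue_id=6: no b row matches, row kept with b columns NULL.
- venue_id=NULL: no b row matches, row kept with b columns NULL.
- venue_id=7: 3 matching b row(s), so 3 row(s) emitted.
- venue_id=2: 3 matching b row(s), so 3 row(s) emitted.
- venue_id=1: no b row matches, row kept with b columns NULL.
- venue_id=8: no b row matches, row kept with b columns NULL.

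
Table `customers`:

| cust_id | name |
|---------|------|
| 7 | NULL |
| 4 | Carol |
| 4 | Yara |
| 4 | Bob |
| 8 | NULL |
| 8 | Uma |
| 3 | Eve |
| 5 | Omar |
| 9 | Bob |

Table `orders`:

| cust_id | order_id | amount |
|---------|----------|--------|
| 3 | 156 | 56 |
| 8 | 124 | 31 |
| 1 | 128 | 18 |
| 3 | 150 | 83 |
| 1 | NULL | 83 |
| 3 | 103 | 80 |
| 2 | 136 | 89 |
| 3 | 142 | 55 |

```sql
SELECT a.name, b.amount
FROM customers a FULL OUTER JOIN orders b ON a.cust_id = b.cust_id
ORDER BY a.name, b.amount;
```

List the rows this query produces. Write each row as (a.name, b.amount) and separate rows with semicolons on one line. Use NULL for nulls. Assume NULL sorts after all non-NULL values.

FULL OUTER JOIN keeps every row from both sides; unmatched rows get NULL for the other side's columns.
Matching on a.cust_id = b.cust_id.
- a[0] cust_id=7 → no match; kept with NULLs on the b side.
- a[1] cust_id=4 → no match; kept with NULLs on the b side.
- a[2] cust_id=4 → no match; kept with NULLs on the b side.
- a[3] cust_id=4 → no match; kept with NULLs on the b side.
- a[4] cust_id=8 → 1 match(es) in b → 1 row(s).
- a[5] cust_id=8 → 1 match(es) in b → 1 row(s).
- a[6] cust_id=3 → 4 match(es) in b → 4 row(s).
- a[7] cust_id=5 → no match; kept with NULLs on the b side.
- a[8] cust_id=9 → no match; kept with NULLs on the b side.
- plus 3 unmatched b row(s), each kept with NULL a columns.

(Bob, NULL); (Bob, NULL); (Carol, NULL); (Eve, 55); (Eve, 56); (Eve, 80); (Eve, 83); (Omar, NULL); (Uma, 31); (Yara, NULL); (NULL, 18); (NULL, 31); (NULL, 83); (NULL, 89); (NULL, NULL)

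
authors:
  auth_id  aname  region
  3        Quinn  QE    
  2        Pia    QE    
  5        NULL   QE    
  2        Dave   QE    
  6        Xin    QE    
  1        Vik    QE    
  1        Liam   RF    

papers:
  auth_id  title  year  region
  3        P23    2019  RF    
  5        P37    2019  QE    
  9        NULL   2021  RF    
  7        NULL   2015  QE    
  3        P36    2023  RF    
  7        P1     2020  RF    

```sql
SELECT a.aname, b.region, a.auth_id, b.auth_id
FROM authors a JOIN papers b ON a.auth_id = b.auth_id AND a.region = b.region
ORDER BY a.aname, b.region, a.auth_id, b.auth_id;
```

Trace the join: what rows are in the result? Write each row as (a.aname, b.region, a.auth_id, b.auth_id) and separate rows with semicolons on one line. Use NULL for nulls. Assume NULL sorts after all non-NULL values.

INNER JOIN keeps only pairs where the ON condition holds.
Matching on a.auth_id = b.auth_id AND a.region = b.region.
Matched pairs: 1.

(NULL, QE, 5, 5)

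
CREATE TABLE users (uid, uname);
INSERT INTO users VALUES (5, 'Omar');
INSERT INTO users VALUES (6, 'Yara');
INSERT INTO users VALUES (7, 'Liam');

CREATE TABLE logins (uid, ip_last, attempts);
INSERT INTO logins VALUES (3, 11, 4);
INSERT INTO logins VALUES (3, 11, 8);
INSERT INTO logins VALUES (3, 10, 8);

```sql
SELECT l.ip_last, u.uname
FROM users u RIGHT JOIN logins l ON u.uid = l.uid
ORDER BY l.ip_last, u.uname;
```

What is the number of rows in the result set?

3

RIGHT JOIN keeps every row from `logins`; unmatched rows get NULL for `users`'s columns.
Matching on u.uid = l.uid.
Matched pairs: 0; unmatched l rows kept: 3.
Total: 0 matched + 3 padded = 3 rows.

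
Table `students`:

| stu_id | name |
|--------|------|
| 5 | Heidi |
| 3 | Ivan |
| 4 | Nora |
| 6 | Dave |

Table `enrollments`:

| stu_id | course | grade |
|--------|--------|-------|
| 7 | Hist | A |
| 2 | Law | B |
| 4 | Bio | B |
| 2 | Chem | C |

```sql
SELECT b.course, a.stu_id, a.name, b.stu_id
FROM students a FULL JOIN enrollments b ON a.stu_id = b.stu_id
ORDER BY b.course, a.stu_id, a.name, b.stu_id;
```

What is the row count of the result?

7

FULL OUTER JOIN keeps every row from both sides; unmatched rows get NULL for the other side's columns.
Matching on a.stu_id = b.stu_id.
Matched pairs: 1; unmatched a rows kept: 3; unmatched b rows kept: 3.
Total: 1 matched + 6 padded = 7 rows.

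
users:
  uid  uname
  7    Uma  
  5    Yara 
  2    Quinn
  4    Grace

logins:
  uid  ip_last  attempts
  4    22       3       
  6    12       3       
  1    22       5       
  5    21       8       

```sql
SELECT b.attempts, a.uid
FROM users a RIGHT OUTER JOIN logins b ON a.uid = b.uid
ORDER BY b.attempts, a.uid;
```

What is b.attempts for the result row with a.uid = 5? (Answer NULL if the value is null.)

RIGHT JOIN keeps every row from `logins`; unmatched rows get NULL for `users`'s columns.
Matching on a.uid = b.uid.
Matched pairs: 2; unmatched b rows kept: 2.

8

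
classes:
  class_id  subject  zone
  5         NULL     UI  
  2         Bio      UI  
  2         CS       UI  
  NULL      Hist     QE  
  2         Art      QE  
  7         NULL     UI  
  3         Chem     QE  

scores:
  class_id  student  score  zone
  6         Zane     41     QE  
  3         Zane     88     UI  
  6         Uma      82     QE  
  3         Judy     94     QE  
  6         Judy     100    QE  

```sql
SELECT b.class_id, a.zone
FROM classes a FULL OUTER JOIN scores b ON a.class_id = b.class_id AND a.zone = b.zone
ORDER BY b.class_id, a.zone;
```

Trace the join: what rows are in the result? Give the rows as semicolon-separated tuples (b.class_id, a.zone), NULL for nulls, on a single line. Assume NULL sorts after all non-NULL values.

FULL OUTER JOIN keeps every row from both sides; unmatched rows get NULL for the other side's columns.
Matching on a.class_id = b.class_id AND a.zone = b.zone. A NULL in a compared column never satisfies the condition.
Matched pairs: 1; unmatched a rows kept: 6; unmatched b rows kept: 4.

(3, QE); (3, NULL); (6, NULL); (6, NULL); (6, NULL); (NULL, QE); (NULL, QE); (NULL, UI); (NULL, UI); (NULL, UI); (NULL, UI)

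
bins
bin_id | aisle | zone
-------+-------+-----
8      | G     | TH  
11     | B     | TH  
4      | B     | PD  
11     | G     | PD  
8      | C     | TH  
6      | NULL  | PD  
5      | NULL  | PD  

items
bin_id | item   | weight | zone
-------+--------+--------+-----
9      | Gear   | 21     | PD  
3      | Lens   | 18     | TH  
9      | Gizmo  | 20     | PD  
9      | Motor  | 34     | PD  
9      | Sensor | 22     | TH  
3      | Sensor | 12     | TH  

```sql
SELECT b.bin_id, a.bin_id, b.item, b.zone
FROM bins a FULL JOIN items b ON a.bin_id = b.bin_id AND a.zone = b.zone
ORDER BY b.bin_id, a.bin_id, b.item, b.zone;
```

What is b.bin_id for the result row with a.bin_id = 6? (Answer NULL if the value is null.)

FULL OUTER JOIN keeps every row from both sides; unmatched rows get NULL for the other side's columns.
Matching on a.bin_id = b.bin_id AND a.zone = b.zone.
Matched pairs: 0; unmatched a rows kept: 7; unmatched b rows kept: 6.

NULL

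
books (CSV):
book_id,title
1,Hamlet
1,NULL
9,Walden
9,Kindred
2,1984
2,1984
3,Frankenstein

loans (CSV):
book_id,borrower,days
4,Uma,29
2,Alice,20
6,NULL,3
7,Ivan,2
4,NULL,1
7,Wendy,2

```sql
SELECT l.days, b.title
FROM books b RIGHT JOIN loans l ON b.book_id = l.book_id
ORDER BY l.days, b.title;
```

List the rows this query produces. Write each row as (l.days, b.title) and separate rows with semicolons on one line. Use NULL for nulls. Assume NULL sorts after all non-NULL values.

(1, NULL); (2, NULL); (2, NULL); (3, NULL); (20, 1984); (20, 1984); (29, NULL)

RIGHT JOIN keeps every row from `loans`; unmatched rows get NULL for `books`'s columns.
Matching on b.book_id = l.book_id.
Matched pairs: 2; unmatched l rows kept: 5.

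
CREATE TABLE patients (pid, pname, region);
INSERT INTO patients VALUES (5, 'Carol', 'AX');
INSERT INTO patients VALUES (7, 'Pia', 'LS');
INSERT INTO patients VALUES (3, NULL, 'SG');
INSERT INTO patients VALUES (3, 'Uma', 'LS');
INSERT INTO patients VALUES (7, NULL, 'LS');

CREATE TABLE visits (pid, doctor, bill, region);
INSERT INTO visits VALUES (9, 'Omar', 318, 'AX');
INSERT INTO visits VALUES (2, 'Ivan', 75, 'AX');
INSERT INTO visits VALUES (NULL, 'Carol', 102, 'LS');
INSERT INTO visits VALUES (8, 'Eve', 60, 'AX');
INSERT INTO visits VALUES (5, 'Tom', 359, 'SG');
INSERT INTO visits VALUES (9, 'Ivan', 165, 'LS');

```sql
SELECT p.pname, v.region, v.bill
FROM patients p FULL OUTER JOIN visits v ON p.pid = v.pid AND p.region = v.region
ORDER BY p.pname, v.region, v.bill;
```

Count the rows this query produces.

11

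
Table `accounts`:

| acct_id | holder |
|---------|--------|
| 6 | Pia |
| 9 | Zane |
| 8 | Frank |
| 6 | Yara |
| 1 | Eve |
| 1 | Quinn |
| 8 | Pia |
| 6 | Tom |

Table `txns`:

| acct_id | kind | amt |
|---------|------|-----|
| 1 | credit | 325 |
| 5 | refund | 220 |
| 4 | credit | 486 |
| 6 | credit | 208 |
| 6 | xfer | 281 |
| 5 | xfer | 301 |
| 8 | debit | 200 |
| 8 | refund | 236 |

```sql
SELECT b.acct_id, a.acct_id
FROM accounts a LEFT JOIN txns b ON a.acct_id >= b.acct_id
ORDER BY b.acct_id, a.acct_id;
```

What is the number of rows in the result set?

44

LEFT JOIN keeps every row from `accounts`; unmatched rows get NULL for `txns`'s columns.
Matching on a.acct_id >= b.acct_id.
- acct_id=6: 6 matching b row(s), so 6 row(s) emitted.
- acct_id=9: 8 matching b row(s), so 8 row(s) emitted.
- acct_id=8: 8 matching b row(s), so 8 row(s) emitted.
- acct_id=6: 6 matching b row(s), so 6 row(s) emitted.
- acct_id=1: 1 matching b row(s), so 1 row(s) emitted.
- acct_id=1: 1 matching b row(s), so 1 row(s) emitted.
- acct_id=8: 8 matching b row(s), so 8 row(s) emitted.
- acct_id=6: 6 matching b row(s), so 6 row(s) emitted.
Total: 44 rows.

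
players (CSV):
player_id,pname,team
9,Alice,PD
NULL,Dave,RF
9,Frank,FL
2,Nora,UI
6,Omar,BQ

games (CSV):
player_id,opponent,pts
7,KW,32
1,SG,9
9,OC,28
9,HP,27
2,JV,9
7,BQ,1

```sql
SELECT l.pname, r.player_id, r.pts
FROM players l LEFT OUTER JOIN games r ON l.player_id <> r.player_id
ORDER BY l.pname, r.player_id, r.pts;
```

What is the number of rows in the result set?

20

LEFT JOIN keeps every row from `players`; unmatched rows get NULL for `games`'s columns.
Matching on l.player_id <> r.player_id. A NULL in a compared column never satisfies the condition.
- l (player_id=9) pairs with 4 row(s) of r.
- l (player_id=NULL) has no partner → padded with NULL.
- l (player_id=9) pairs with 4 row(s) of r.
- l (player_id=2) pairs with 5 row(s) of r.
- l (player_id=6) pairs with 6 row(s) of r.
Total: 19 matched + 1 padded = 20 rows.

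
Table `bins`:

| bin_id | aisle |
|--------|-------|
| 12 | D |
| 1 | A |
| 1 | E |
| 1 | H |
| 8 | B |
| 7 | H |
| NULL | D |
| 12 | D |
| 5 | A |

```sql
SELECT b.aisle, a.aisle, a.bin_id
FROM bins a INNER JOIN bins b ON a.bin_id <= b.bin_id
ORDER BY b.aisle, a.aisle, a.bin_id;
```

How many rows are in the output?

INNER JOIN keeps only pairs where the ON condition holds.
Matching on a.bin_id <= b.bin_id. A NULL in a compared column never satisfies the condition.
- a (bin_id=12) pairs with 2 row(s) of b.
- a (bin_id=1) pairs with 8 row(s) of b.
- a (bin_id=1) pairs with 8 row(s) of b.
- a (bin_id=1) pairs with 8 row(s) of b.
- a (bin_id=8) pairs with 3 row(s) of b.
- a (bin_id=7) pairs with 4 row(s) of b.
- a (bin_id=NULL) has no partner → excluded.
- a (bin_id=12) pairs with 2 row(s) of b.
- a (bin_id=5) pairs with 5 row(s) of b.
Total: 40 rows.

40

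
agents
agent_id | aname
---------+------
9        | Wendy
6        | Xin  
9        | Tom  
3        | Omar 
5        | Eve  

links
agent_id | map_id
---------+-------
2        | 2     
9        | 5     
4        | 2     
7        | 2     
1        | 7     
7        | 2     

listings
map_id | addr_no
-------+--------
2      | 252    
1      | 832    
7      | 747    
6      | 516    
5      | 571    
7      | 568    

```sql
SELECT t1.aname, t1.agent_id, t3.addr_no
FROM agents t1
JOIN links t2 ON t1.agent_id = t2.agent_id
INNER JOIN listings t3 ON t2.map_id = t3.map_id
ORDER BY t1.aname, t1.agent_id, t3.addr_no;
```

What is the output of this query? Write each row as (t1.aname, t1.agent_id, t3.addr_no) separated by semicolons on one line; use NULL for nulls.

(Tom, 9, 571); (Wendy, 9, 571)

Joins associate left-to-right: agents INNER JOIN links on agent_id gives 2 intermediate row(s).
Then INNER JOIN `listings t3` on map_id: keep only rows whose t2.map_id appears in t3.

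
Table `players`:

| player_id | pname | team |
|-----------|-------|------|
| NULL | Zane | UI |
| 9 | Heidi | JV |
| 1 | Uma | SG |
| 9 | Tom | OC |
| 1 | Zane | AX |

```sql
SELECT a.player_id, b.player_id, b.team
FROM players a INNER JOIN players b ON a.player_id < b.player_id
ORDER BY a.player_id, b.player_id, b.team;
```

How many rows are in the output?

4

INNER JOIN keeps only pairs where the ON condition holds.
Matching on a.player_id < b.player_id. A NULL in a compared column never satisfies the condition.
Matched pairs: 4.
Total: 4 rows.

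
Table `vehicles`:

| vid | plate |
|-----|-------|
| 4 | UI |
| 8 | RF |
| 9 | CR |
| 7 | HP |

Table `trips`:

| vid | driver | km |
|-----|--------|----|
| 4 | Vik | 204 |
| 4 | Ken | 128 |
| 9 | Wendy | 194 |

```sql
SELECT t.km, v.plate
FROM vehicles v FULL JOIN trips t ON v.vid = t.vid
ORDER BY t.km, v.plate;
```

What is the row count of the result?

FULL OUTER JOIN keeps every row from both sides; unmatched rows get NULL for the other side's columns.
Matching on v.vid = t.vid.
- v row (vid=4): matches 2 t row(s) → 2 output row(s).
- v row (vid=8): no match → kept, t columns NULL.
- v row (vid=9): matches 1 t row(s) → 1 output row(s).
- v row (vid=7): no match → kept, t columns NULL.
Total: 3 matched + 2 padded = 5 rows.

5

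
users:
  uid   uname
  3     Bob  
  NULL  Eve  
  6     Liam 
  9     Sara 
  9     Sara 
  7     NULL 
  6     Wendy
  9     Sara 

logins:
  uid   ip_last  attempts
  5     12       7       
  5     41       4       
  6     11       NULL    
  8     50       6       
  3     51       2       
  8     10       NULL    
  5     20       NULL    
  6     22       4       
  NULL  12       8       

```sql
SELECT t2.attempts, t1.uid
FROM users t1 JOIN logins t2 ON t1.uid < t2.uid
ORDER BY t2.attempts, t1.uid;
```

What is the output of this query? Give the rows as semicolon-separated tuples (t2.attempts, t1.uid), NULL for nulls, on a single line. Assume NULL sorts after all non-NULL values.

INNER JOIN keeps only pairs where the ON condition holds.
Matching on t1.uid < t2.uid. A NULL in a compared column never satisfies the condition.
Matched pairs: 13.

(4, 3); (4, 3); (6, 3); (6, 6); (6, 6); (6, 7); (7, 3); (NULL, 3); (NULL, 3); (NULL, 3); (NULL, 6); (NULL, 6); (NULL, 7)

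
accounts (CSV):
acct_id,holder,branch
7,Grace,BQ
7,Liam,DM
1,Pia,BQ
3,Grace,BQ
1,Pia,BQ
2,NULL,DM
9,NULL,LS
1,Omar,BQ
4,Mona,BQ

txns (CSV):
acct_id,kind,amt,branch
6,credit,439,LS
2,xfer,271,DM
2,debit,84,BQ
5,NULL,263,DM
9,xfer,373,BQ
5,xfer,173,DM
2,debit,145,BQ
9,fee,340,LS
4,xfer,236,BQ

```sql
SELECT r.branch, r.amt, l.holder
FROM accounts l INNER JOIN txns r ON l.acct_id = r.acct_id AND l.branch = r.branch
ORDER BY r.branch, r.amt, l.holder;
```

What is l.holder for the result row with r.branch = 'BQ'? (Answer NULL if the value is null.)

INNER JOIN keeps only pairs where the ON condition holds.
Matching on l.acct_id = r.acct_id AND l.branch = r.branch.
Matched pairs: 3.

Mona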